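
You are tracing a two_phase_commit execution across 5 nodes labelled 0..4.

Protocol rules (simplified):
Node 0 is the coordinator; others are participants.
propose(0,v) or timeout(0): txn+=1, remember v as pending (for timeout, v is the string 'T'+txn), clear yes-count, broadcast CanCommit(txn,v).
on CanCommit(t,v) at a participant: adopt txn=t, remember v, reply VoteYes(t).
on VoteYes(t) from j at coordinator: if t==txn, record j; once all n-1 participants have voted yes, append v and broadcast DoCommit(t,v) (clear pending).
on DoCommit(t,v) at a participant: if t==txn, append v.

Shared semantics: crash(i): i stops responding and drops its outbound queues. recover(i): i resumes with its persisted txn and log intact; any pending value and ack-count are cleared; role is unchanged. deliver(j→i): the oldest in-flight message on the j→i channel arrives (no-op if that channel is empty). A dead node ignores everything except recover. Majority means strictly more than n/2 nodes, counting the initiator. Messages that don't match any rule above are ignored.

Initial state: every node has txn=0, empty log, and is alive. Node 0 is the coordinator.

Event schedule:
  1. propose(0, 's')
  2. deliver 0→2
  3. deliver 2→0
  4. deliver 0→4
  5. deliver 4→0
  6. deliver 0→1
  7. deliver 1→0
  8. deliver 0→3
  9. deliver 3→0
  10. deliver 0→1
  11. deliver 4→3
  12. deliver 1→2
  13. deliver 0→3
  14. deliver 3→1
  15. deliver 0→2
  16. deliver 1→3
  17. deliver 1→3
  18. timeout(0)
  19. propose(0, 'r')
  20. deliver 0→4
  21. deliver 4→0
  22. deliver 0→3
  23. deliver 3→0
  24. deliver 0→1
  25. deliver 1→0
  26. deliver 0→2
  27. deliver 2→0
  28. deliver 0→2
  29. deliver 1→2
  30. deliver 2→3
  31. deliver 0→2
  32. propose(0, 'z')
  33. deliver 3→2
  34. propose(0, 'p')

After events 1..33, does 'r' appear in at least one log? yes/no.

no

after 1 — propose(0,'s'): n0:coor/t1/[-]
after 2 — deliver 0→2: n2:part/t1/[-]
after 3 — deliver 2→0: ·
after 4 — deliver 0→4: n4:part/t1/[-]
after 5 — deliver 4→0: ·
after 6 — deliver 0→1: n1:part/t1/[-]
after 7 — deliver 1→0: ·
after 8 — deliver 0→3: n3:part/t1/[-]
after 9 — deliver 3→0: n0:coor/t1/[s]
after 10 — deliver 0→1: n1:part/t1/[s]
after 11 — deliver 4→3: ·
after 12 — deliver 1→2: ·
after 13 — deliver 0→3: n3:part/t1/[s]
after 14 — deliver 3→1: ·
after 15 — deliver 0→2: n2:part/t1/[s]
after 16 — deliver 1→3: ·
after 17 — deliver 1→3: ·
after 18 — timeout(0): n0:coor/t2/[s]
after 19 — propose(0,'r'): n0:coor/t3/[s]
after 20 — deliver 0→4: n4:part/t1/[s]
after 21 — deliver 4→0: ·
after 22 — deliver 0→3: n3:part/t2/[s]
after 23 — deliver 3→0: ·
after 24 — deliver 0→1: n1:part/t2/[s]
after 25 — deliver 1→0: ·
after 26 — deliver 0→2: n2:part/t2/[s]
after 27 — deliver 2→0: ·
after 28 — deliver 0→2: n2:part/t3/[s]
after 29 — deliver 1→2: ·
after 30 — deliver 2→3: ·
after 31 — deliver 0→2: ·
after 32 — propose(0,'z'): n0:coor/t4/[s]
after 33 — deliver 3→2: ·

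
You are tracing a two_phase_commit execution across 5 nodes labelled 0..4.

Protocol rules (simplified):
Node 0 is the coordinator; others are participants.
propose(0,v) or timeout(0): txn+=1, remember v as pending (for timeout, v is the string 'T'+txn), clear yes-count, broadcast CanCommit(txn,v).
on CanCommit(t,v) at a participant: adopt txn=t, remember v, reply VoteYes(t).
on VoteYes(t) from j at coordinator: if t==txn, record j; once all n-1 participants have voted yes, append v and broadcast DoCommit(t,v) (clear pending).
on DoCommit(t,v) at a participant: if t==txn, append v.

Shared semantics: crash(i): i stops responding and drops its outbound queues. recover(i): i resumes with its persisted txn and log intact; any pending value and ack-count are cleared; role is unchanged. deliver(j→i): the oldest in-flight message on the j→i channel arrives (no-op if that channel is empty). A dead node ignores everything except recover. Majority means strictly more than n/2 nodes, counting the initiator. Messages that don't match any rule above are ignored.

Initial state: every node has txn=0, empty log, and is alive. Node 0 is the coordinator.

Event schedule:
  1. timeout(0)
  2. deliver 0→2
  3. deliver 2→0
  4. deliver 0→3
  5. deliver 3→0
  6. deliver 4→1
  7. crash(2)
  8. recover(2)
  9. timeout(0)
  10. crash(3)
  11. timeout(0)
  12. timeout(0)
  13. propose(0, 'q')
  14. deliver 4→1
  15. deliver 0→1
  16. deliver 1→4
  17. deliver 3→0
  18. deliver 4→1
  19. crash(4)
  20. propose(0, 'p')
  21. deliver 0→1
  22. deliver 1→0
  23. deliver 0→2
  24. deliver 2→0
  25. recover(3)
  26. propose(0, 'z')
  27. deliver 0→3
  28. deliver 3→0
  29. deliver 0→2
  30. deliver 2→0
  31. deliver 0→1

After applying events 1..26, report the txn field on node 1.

2

1. timeout(0):  <0:coor t1 ->
2. deliver 0→2:  <2:part t1 ->
3. deliver 2→0:  nop
4. deliver 0→3:  <3:part t1 ->
5. deliver 3→0:  nop
6. deliver 4→1:  nop
7. crash(2):  <2:✗part t1 ->
8. recover(2):  <2:part t1 ->
9. timeout(0):  <0:coor t2 ->
10. crash(3):  <3:✗part t1 ->
11. timeout(0):  <0:coor t3 ->
12. timeout(0):  <0:coor t4 ->
13. propose(0,'q'):  <0:coor t5 ->
14. deliver 4→1:  nop
15. deliver 0→1:  <1:part t1 ->
16. deliver 1→4:  nop
17. deliver 3→0:  nop
18. deliver 4→1:  nop
19. crash(4):  <4:✗part t0 ->
20. propose(0,'p'):  <0:coor t6 ->
21. deliver 0→1:  <1:part t2 ->
22. deliver 1→0:  nop
23. deliver 0→2:  <2:part t2 ->
24. deliver 2→0:  nop
25. recover(3):  <3:part t1 ->
26. propose(0,'z'):  <0:coor t7 ->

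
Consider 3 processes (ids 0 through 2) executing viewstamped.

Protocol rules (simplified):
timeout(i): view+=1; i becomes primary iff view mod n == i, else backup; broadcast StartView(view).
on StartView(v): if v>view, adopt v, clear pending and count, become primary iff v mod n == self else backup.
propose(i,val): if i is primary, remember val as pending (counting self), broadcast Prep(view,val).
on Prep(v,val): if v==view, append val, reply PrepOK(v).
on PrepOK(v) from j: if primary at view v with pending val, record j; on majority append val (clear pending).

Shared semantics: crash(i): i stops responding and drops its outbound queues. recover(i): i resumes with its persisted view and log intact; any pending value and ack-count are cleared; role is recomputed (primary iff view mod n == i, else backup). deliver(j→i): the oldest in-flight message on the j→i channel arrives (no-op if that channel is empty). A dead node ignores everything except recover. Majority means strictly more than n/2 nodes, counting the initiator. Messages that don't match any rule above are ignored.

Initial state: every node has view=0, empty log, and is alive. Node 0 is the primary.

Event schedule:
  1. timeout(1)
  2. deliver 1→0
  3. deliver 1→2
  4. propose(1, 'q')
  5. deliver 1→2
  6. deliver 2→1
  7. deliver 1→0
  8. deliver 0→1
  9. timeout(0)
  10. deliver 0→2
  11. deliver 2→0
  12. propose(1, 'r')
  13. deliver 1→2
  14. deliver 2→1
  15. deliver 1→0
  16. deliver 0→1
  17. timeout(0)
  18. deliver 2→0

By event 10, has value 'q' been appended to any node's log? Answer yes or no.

e1 timeout(1): 1[prim,v=1,-]
e2 deliver 1→0: 0[back,v=1,-]
e3 deliver 1→2: 2[back,v=1,-]
e4 propose(1,'q'): ·
e5 deliver 1→2: 2[back,v=1,q]
e6 deliver 2→1: 1[prim,v=1,q]
e7 deliver 1→0: 0[back,v=1,q]
e8 deliver 0→1: ·
e9 timeout(0): 0[back,v=2,q]
e10 deliver 0→2: 2[prim,v=2,q]

yes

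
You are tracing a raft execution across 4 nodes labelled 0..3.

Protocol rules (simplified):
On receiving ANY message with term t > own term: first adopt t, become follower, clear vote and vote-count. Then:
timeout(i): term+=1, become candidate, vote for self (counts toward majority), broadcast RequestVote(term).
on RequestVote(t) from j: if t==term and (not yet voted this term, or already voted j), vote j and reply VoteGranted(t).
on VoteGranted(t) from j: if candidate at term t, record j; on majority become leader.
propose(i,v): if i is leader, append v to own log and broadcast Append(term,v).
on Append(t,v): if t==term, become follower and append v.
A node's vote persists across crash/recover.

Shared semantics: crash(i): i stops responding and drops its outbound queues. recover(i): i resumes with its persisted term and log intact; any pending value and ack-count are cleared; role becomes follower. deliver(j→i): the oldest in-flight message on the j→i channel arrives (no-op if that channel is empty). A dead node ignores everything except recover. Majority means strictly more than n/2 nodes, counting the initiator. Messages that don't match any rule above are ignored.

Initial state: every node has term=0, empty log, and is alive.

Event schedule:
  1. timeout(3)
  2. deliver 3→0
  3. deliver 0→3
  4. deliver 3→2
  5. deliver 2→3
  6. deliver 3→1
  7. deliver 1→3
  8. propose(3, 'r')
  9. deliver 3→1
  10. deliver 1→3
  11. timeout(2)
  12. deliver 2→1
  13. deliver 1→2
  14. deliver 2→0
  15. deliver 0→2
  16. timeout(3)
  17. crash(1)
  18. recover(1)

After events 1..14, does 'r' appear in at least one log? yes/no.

yes

after 1 — timeout(3): n3:cand/t1/[-]
after 2 — deliver 3→0: n0:foll/t1/[-]
after 3 — deliver 0→3: ·
after 4 — deliver 3→2: n2:foll/t1/[-]
after 5 — deliver 2→3: n3:lead/t1/[-]
after 6 — deliver 3→1: n1:foll/t1/[-]
after 7 — deliver 1→3: ·
after 8 — propose(3,'r'): n3:lead/t1/[r]
after 9 — deliver 3→1: n1:foll/t1/[r]
after 10 — deliver 1→3: ·
after 11 — timeout(2): n2:cand/t2/[-]
after 12 — deliver 2→1: n1:foll/t2/[r]
after 13 — deliver 1→2: ·
after 14 — deliver 2→0: n0:foll/t2/[-]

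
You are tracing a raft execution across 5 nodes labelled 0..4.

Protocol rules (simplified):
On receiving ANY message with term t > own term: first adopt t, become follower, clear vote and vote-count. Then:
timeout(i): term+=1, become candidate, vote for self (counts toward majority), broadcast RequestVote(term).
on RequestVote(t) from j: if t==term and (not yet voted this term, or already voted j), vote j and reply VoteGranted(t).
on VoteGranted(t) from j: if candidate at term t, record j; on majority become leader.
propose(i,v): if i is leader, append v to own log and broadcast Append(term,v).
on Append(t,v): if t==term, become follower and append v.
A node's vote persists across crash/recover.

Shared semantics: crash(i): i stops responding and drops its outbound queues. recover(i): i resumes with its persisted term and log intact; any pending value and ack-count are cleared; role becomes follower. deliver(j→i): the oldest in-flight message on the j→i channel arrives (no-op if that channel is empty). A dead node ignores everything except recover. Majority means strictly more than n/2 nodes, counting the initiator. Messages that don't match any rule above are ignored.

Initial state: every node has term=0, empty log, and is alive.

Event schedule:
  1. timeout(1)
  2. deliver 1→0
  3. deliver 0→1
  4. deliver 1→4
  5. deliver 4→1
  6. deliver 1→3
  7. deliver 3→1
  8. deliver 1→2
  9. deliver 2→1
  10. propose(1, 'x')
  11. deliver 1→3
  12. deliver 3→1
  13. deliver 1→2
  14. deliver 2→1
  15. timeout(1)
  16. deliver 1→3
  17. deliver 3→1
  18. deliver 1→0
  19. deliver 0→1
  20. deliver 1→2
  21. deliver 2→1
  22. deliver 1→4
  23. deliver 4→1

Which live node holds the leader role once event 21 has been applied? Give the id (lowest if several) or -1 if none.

after 1 — timeout(1): n1:cand/t1/[-]
after 2 — deliver 1→0: n0:foll/t1/[-]
after 3 — deliver 0→1: ·
after 4 — deliver 1→4: n4:foll/t1/[-]
after 5 — deliver 4→1: n1:lead/t1/[-]
after 6 — deliver 1→3: n3:foll/t1/[-]
after 7 — deliver 3→1: ·
after 8 — deliver 1→2: n2:foll/t1/[-]
after 9 — deliver 2→1: ·
after 10 — propose(1,'x'): n1:lead/t1/[x]
after 11 — deliver 1→3: n3:foll/t1/[x]
after 12 — deliver 3→1: ·
after 13 — deliver 1→2: n2:foll/t1/[x]
after 14 — deliver 2→1: ·
after 15 — timeout(1): n1:cand/t2/[x]
after 16 — deliver 1→3: n3:foll/t2/[x]
after 17 — deliver 3→1: ·
after 18 — deliver 1→0: n0:foll/t1/[x]
after 19 — deliver 0→1: ·
after 20 — deliver 1→2: n2:foll/t2/[x]
after 21 — deliver 2→1: n1:lead/t2/[x]

1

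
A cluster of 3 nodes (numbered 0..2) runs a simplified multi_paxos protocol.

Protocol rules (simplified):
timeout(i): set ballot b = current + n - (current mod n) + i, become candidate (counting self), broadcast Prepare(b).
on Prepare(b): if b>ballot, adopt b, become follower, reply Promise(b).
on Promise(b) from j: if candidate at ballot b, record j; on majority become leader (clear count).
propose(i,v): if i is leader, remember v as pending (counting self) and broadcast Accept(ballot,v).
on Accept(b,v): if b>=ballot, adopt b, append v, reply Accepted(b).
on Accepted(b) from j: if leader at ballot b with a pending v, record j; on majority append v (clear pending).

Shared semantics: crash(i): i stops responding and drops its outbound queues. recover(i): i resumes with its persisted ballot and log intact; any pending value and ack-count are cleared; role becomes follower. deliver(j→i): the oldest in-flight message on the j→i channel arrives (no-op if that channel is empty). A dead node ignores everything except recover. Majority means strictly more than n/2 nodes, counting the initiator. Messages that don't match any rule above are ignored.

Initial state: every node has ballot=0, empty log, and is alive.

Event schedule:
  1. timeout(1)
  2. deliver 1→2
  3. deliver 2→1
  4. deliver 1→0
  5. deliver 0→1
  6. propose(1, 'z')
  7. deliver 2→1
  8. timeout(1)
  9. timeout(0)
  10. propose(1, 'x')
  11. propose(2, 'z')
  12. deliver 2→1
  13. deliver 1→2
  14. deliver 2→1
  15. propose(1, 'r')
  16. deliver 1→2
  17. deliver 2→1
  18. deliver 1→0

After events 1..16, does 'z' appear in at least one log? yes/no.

yes

[1] timeout(1) → N1(cand b4 [-])
[2] deliver 1→2 → N2(foll b4 [-])
[3] deliver 2→1 → N1(lead b4 [-])
[4] deliver 1→0 → N0(foll b4 [-])
[5] deliver 0→1 → ∅
[6] propose(1,'z') → ∅
[7] deliver 2→1 → ∅
[8] timeout(1) → N1(cand b7 [-])
[9] timeout(0) → N0(cand b6 [-])
[10] propose(1,'x') → ∅
[11] propose(2,'z') → ∅
[12] deliver 2→1 → ∅
[13] deliver 1→2 → N2(foll b4 [z])
[14] deliver 2→1 → ∅
[15] propose(1,'r') → ∅
[16] deliver 1→2 → N2(foll b7 [z])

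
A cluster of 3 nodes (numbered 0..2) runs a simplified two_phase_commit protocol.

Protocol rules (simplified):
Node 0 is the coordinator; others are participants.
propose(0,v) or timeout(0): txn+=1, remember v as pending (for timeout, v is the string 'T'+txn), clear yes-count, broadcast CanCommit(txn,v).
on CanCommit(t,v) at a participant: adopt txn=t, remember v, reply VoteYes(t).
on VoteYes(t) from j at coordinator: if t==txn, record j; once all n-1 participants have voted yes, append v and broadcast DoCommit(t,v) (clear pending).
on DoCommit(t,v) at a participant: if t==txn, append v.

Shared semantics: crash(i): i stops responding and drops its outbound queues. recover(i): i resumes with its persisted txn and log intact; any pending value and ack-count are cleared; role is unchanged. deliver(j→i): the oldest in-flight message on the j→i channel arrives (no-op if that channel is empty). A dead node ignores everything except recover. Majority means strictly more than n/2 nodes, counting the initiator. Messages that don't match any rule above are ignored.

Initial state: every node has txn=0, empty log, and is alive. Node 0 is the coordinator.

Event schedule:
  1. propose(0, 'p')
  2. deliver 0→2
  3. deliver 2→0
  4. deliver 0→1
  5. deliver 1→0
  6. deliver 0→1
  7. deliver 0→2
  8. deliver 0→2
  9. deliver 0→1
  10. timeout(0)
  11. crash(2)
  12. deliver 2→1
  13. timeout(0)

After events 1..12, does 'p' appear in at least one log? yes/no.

[1] propose(0,'p') → N0(coor t1 [-])
[2] deliver 0→2 → N2(part t1 [-])
[3] deliver 2→0 → ∅
[4] deliver 0→1 → N1(part t1 [-])
[5] deliver 1→0 → N0(coor t1 [p])
[6] deliver 0→1 → N1(part t1 [p])
[7] deliver 0→2 → N2(part t1 [p])
[8] deliver 0→2 → ∅
[9] deliver 0→1 → ∅
[10] timeout(0) → N0(coor t2 [p])
[11] crash(2) → N2(✗part t1 [p])
[12] deliver 2→1 → ∅

yes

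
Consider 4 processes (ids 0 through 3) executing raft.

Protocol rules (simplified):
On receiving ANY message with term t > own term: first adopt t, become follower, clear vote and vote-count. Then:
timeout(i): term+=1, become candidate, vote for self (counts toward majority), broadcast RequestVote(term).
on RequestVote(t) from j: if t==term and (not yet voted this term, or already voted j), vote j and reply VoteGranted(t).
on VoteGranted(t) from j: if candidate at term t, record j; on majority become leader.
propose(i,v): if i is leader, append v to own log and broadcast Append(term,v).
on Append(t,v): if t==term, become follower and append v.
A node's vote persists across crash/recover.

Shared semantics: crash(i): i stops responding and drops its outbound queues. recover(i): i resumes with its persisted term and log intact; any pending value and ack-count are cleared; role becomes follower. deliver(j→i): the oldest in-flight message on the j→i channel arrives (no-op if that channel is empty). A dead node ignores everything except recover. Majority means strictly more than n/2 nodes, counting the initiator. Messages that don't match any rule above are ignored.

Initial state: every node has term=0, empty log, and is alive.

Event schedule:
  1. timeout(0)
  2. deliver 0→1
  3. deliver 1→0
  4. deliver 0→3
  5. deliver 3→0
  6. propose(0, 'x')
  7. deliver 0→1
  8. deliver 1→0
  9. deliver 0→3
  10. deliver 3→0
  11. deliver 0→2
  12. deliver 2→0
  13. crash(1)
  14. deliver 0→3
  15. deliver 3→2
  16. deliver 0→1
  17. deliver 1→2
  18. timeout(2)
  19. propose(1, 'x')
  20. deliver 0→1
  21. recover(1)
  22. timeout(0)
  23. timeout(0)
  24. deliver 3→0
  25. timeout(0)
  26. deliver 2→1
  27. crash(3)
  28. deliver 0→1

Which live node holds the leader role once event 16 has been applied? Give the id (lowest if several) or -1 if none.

1. timeout(0):  <0:cand t1 ->
2. deliver 0→1:  <1:foll t1 ->
3. deliver 1→0:  nop
4. deliver 0→3:  <3:foll t1 ->
5. deliver 3→0:  <0:lead t1 ->
6. propose(0,'x'):  <0:lead t1 x>
7. deliver 0→1:  <1:foll t1 x>
8. deliver 1→0:  nop
9. deliver 0→3:  <3:foll t1 x>
10. deliver 3→0:  nop
11. deliver 0→2:  <2:foll t1 ->
12. deliver 2→0:  nop
13. crash(1):  <1:✗foll t1 x>
14. deliver 0→3:  nop
15. deliver 3→2:  nop
16. deliver 0→1:  nop

0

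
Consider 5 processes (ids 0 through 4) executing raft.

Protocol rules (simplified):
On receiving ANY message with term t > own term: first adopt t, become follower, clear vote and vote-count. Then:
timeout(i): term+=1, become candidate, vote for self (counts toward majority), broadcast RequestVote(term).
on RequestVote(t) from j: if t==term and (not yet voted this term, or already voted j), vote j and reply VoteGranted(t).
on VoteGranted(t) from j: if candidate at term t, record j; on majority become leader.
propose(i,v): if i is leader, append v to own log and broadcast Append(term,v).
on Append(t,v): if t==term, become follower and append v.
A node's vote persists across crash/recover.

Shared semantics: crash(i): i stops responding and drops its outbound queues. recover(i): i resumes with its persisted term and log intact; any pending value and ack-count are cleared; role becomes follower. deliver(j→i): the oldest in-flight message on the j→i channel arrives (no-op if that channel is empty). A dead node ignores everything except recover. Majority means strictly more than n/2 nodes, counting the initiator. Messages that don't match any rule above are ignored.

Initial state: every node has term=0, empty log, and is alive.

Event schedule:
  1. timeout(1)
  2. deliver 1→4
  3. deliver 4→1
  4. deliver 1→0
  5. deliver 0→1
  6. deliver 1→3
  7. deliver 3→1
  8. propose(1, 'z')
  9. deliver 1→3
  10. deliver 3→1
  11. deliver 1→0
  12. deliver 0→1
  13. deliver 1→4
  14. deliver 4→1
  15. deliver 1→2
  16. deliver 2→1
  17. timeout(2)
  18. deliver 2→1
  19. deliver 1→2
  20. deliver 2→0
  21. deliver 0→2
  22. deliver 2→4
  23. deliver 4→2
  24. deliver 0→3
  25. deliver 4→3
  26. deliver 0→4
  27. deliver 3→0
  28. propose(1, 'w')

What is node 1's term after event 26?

2

[1] timeout(1) → N1(cand t1 [-])
[2] deliver 1→4 → N4(foll t1 [-])
[3] deliver 4→1 → ∅
[4] deliver 1→0 → N0(foll t1 [-])
[5] deliver 0→1 → N1(lead t1 [-])
[6] deliver 1→3 → N3(foll t1 [-])
[7] deliver 3→1 → ∅
[8] propose(1,'z') → N1(lead t1 [z])
[9] deliver 1→3 → N3(foll t1 [z])
[10] deliver 3→1 → ∅
[11] deliver 1→0 → N0(foll t1 [z])
[12] deliver 0→1 → ∅
[13] deliver 1→4 → N4(foll t1 [z])
[14] deliver 4→1 → ∅
[15] deliver 1→2 → N2(foll t1 [-])
[16] deliver 2→1 → ∅
[17] timeout(2) → N2(cand t2 [-])
[18] deliver 2→1 → N1(foll t2 [z])
[19] deliver 1→2 → ∅
[20] deliver 2→0 → N0(foll t2 [z])
[21] deliver 0→2 → ∅
[22] deliver 2→4 → N4(foll t2 [z])
[23] deliver 4→2 → N2(lead t2 [-])
[24] deliver 0→3 → ∅
[25] deliver 4→3 → ∅
[26] deliver 0→4 → ∅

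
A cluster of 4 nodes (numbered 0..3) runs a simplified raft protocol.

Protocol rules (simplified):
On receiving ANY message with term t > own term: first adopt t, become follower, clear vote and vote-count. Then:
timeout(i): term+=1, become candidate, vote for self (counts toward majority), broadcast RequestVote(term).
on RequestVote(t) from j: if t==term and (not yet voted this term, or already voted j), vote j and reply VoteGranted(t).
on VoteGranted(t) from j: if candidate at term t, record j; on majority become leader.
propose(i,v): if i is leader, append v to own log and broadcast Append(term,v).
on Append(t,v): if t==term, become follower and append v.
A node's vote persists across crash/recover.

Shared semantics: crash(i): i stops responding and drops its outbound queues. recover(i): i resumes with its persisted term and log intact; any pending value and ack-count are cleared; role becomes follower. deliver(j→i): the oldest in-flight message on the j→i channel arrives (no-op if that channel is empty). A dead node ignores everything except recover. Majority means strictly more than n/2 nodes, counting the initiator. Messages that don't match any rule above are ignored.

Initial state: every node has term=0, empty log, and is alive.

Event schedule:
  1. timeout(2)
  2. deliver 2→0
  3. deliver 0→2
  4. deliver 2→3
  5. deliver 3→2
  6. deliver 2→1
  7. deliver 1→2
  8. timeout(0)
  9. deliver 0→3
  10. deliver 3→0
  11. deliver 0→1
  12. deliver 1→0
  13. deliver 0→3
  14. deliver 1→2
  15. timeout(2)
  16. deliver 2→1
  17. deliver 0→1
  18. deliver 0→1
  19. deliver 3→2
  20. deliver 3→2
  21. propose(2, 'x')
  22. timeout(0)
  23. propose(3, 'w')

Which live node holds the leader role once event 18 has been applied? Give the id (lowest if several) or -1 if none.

1. timeout(2):  <2:cand t1 ->
2. deliver 2→0:  <0:foll t1 ->
3. deliver 0→2:  nop
4. deliver 2→3:  <3:foll t1 ->
5. deliver 3→2:  <2:lead t1 ->
6. deliver 2→1:  <1:foll t1 ->
7. deliver 1→2:  nop
8. timeout(0):  <0:cand t2 ->
9. deliver 0→3:  <3:foll t2 ->
10. deliver 3→0:  nop
11. deliver 0→1:  <1:foll t2 ->
12. deliver 1→0:  <0:lead t2 ->
13. deliver 0→3:  nop
14. deliver 1→2:  nop
15. timeout(2):  <2:cand t2 ->
16. deliver 2→1:  nop
17. deliver 0→1:  nop
18. deliver 0→1:  nop

0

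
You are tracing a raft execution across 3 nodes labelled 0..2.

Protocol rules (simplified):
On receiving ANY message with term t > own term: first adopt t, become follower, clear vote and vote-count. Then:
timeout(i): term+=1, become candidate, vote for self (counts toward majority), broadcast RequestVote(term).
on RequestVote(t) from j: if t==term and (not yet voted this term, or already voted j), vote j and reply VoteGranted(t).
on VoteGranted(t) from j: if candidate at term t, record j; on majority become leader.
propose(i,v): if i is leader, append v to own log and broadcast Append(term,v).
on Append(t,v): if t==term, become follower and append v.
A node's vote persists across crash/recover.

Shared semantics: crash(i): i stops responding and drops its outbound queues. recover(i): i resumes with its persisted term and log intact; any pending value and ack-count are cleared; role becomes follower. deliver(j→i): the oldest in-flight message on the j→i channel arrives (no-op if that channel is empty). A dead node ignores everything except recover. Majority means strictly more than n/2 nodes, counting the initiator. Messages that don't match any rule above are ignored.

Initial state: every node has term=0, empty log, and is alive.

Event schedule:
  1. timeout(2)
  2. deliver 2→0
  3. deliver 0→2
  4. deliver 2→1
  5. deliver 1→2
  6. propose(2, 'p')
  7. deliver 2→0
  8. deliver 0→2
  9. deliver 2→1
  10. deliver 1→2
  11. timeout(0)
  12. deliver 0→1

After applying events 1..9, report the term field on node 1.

1

e1 timeout(2): 2[cand,t=1,-]
e2 deliver 2→0: 0[foll,t=1,-]
e3 deliver 0→2: 2[lead,t=1,-]
e4 deliver 2→1: 1[foll,t=1,-]
e5 deliver 1→2: ·
e6 propose(2,'p'): 2[lead,t=1,p]
e7 deliver 2→0: 0[foll,t=1,p]
e8 deliver 0→2: ·
e9 deliver 2→1: 1[foll,t=1,p]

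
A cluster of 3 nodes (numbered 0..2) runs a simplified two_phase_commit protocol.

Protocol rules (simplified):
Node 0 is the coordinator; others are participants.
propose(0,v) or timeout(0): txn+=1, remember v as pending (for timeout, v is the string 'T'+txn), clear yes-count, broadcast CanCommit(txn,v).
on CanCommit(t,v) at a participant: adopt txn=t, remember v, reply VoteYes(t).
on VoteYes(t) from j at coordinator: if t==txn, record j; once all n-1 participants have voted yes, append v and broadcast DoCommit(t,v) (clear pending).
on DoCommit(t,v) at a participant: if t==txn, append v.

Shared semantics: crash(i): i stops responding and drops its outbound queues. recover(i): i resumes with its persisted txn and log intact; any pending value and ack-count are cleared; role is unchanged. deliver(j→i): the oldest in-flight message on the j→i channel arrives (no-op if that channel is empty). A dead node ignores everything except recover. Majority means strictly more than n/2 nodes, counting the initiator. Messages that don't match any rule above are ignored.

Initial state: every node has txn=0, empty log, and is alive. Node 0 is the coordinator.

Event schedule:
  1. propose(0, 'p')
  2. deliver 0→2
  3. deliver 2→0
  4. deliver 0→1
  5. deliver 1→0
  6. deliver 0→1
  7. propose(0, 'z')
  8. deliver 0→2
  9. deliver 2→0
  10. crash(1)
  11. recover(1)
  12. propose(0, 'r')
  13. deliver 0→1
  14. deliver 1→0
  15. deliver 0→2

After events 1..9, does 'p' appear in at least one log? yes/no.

yes

after 1 — propose(0,'p'): n0:coor/t1/[-]
after 2 — deliver 0→2: n2:part/t1/[-]
after 3 — deliver 2→0: ·
after 4 — deliver 0→1: n1:part/t1/[-]
after 5 — deliver 1→0: n0:coor/t1/[p]
after 6 — deliver 0→1: n1:part/t1/[p]
after 7 — propose(0,'z'): n0:coor/t2/[p]
after 8 — deliver 0→2: n2:part/t1/[p]
after 9 — deliver 2→0: ·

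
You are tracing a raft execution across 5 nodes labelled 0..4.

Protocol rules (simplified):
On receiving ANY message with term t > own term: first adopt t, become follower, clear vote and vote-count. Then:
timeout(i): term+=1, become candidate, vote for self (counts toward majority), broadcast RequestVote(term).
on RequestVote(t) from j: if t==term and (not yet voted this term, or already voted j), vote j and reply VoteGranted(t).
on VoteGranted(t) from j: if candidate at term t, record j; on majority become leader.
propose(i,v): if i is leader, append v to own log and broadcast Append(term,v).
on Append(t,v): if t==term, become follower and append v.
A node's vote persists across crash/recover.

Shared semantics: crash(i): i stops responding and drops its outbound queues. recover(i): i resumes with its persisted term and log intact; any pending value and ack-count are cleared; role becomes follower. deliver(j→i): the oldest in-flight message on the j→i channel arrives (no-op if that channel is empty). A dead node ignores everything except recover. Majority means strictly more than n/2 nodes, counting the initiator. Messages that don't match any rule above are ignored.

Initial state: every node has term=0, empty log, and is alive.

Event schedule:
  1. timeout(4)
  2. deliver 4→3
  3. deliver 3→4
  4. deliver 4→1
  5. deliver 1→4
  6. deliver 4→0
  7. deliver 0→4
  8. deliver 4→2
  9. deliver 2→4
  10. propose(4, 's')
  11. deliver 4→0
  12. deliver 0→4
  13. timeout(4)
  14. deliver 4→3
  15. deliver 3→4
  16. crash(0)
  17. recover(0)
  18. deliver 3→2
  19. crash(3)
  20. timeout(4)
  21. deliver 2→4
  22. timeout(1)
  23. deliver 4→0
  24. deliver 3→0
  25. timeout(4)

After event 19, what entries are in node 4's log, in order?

after 1 — timeout(4): n4:cand/t1/[-]
after 2 — deliver 4→3: n3:foll/t1/[-]
after 3 — deliver 3→4: ·
after 4 — deliver 4→1: n1:foll/t1/[-]
after 5 — deliver 1→4: n4:lead/t1/[-]
after 6 — deliver 4→0: n0:foll/t1/[-]
after 7 — deliver 0→4: ·
after 8 — deliver 4→2: n2:foll/t1/[-]
after 9 — deliver 2→4: ·
after 10 — propose(4,'s'): n4:lead/t1/[s]
after 11 — deliver 4→0: n0:foll/t1/[s]
after 12 — deliver 0→4: ·
after 13 — timeout(4): n4:cand/t2/[s]
after 14 — deliver 4→3: n3:foll/t1/[s]
after 15 — deliver 3→4: ·
after 16 — crash(0): n0:✗foll/t1/[s]
after 17 — recover(0): n0:foll/t1/[s]
after 18 — deliver 3→2: ·
after 19 — crash(3): n3:✗foll/t1/[s]

s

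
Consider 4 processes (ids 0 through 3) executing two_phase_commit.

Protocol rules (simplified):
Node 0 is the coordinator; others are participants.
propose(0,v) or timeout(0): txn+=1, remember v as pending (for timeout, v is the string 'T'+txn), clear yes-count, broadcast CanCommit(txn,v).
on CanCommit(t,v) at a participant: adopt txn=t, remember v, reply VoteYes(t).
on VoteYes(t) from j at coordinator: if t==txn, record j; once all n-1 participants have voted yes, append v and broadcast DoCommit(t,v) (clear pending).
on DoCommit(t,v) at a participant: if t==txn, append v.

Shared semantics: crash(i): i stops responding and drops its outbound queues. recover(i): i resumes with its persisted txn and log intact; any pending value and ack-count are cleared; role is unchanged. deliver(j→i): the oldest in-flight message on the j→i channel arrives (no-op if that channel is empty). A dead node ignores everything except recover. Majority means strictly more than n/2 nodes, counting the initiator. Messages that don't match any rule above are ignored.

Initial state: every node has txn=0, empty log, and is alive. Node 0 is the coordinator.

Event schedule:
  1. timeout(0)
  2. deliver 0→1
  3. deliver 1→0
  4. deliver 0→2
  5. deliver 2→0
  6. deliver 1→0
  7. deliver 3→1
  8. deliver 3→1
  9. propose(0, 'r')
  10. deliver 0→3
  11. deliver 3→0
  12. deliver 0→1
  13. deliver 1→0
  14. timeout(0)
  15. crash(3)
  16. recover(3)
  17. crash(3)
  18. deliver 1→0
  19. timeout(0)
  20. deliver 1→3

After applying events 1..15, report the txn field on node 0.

step 1 timeout(0): 0={coor,t=1,log=-}
step 2 deliver 0→1: 1={part,t=1,log=-}
step 3 deliver 1→0: —
step 4 deliver 0→2: 2={part,t=1,log=-}
step 5 deliver 2→0: —
step 6 deliver 1→0: —
step 7 deliver 3→1: —
step 8 deliver 3→1: —
step 9 propose(0,'r'): 0={coor,t=2,log=-}
step 10 deliver 0→3: 3={part,t=1,log=-}
step 11 deliver 3→0: —
step 12 deliver 0→1: 1={part,t=2,log=-}
step 13 deliver 1→0: —
step 14 timeout(0): 0={coor,t=3,log=-}
step 15 crash(3): 3={✗part,t=1,log=-}

3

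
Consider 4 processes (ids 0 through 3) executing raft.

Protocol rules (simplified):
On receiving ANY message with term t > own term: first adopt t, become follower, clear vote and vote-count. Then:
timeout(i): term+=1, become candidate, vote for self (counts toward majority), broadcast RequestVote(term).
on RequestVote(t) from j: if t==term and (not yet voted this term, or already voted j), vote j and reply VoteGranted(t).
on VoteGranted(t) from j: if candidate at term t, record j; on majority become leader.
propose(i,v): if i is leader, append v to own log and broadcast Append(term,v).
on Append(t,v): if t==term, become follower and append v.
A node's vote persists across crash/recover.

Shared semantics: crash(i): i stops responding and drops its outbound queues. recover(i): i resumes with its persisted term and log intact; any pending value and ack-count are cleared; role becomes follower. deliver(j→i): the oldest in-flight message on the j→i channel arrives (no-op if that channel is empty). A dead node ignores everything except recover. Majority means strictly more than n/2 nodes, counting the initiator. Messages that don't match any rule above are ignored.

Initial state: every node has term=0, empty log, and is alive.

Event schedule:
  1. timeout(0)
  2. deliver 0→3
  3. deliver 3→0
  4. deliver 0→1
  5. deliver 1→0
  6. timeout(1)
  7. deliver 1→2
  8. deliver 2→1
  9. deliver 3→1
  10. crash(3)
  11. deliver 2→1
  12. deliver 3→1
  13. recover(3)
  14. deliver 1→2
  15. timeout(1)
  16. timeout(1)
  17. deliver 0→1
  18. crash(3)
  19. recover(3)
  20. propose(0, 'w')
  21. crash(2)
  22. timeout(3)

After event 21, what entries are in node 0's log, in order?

w

e1 timeout(0): 0[cand,t=1,-]
e2 deliver 0→3: 3[foll,t=1,-]
e3 deliver 3→0: ·
e4 deliver 0→1: 1[foll,t=1,-]
e5 deliver 1→0: 0[lead,t=1,-]
e6 timeout(1): 1[cand,t=2,-]
e7 deliver 1→2: 2[foll,t=2,-]
e8 deliver 2→1: ·
e9 deliver 3→1: ·
e10 crash(3): 3[✗foll,t=1,-]
e11 deliver 2→1: ·
e12 deliver 3→1: ·
e13 recover(3): 3[foll,t=1,-]
e14 deliver 1→2: ·
e15 timeout(1): 1[cand,t=3,-]
e16 timeout(1): 1[cand,t=4,-]
e17 deliver 0→1: ·
e18 crash(3): 3[✗foll,t=1,-]
e19 recover(3): 3[foll,t=1,-]
e20 propose(0,'w'): 0[lead,t=1,w]
e21 crash(2): 2[✗foll,t=2,-]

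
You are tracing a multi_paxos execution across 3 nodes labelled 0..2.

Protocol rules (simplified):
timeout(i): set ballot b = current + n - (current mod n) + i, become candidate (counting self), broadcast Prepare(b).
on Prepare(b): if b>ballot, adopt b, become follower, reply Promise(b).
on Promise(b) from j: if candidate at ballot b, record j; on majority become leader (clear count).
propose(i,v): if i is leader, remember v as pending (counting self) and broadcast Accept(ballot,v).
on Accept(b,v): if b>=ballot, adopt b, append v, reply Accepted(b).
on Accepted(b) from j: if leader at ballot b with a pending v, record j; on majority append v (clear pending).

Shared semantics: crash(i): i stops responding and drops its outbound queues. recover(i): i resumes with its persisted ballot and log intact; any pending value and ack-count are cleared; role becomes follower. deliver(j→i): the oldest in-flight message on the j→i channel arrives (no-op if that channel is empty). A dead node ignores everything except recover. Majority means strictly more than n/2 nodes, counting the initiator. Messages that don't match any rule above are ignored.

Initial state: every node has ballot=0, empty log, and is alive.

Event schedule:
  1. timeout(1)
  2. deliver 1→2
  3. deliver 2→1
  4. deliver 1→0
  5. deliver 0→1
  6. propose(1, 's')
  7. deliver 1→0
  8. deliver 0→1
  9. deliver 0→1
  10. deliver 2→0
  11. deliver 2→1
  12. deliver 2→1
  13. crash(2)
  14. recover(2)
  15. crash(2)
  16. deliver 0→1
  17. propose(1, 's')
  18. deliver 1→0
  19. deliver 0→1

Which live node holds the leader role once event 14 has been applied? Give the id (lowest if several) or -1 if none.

1

step 1 timeout(1): 1={cand,b=4,log=-}
step 2 deliver 1→2: 2={foll,b=4,log=-}
step 3 deliver 2→1: 1={lead,b=4,log=-}
step 4 deliver 1→0: 0={foll,b=4,log=-}
step 5 deliver 0→1: —
step 6 propose(1,'s'): —
step 7 deliver 1→0: 0={foll,b=4,log=s}
step 8 deliver 0→1: 1={lead,b=4,log=s}
step 9 deliver 0→1: —
step 10 deliver 2→0: —
step 11 deliver 2→1: —
step 12 deliver 2→1: —
step 13 crash(2): 2={✗foll,b=4,log=-}
step 14 recover(2): 2={foll,b=4,log=-}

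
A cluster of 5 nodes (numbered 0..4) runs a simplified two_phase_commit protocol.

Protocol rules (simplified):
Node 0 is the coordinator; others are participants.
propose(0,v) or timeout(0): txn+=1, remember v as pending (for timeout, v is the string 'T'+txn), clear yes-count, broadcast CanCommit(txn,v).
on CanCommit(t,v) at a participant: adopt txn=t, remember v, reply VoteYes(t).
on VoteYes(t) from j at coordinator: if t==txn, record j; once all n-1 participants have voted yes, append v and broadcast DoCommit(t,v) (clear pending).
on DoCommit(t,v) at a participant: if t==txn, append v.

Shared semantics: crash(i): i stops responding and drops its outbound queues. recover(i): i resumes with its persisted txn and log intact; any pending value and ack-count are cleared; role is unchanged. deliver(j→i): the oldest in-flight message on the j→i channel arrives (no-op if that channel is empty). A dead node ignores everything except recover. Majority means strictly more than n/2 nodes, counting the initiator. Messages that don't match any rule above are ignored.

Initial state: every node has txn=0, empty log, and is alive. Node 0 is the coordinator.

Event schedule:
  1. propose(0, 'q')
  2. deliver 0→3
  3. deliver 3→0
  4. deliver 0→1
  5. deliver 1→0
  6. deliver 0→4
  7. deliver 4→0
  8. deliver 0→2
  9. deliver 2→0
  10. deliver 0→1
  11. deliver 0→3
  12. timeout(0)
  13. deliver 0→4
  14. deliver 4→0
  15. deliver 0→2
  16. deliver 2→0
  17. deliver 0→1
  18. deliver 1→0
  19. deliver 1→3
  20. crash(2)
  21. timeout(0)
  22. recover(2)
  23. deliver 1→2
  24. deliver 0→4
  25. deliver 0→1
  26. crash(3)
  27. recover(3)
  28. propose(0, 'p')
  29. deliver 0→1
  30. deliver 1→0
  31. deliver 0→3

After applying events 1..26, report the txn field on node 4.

e1 propose(0,'q'): 0[coor,t=1,-]
e2 deliver 0→3: 3[part,t=1,-]
e3 deliver 3→0: ·
e4 deliver 0→1: 1[part,t=1,-]
e5 deliver 1→0: ·
e6 deliver 0→4: 4[part,t=1,-]
e7 deliver 4→0: ·
e8 deliver 0→2: 2[part,t=1,-]
e9 deliver 2→0: 0[coor,t=1,q]
e10 deliver 0→1: 1[part,t=1,q]
e11 deliver 0→3: 3[part,t=1,q]
e12 timeout(0): 0[coor,t=2,q]
e13 deliver 0→4: 4[part,t=1,q]
e14 deliver 4→0: ·
e15 deliver 0→2: 2[part,t=1,q]
e16 deliver 2→0: ·
e17 deliver 0→1: 1[part,t=2,q]
e18 deliver 1→0: ·
e19 deliver 1→3: ·
e20 crash(2): 2[✗part,t=1,q]
e21 timeout(0): 0[coor,t=3,q]
e22 recover(2): 2[part,t=1,q]
e23 deliver 1→2: ·
e24 deliver 0→4: 4[part,t=2,q]
e25 deliver 0→1: 1[part,t=3,q]
e26 crash(3): 3[✗part,t=1,q]

2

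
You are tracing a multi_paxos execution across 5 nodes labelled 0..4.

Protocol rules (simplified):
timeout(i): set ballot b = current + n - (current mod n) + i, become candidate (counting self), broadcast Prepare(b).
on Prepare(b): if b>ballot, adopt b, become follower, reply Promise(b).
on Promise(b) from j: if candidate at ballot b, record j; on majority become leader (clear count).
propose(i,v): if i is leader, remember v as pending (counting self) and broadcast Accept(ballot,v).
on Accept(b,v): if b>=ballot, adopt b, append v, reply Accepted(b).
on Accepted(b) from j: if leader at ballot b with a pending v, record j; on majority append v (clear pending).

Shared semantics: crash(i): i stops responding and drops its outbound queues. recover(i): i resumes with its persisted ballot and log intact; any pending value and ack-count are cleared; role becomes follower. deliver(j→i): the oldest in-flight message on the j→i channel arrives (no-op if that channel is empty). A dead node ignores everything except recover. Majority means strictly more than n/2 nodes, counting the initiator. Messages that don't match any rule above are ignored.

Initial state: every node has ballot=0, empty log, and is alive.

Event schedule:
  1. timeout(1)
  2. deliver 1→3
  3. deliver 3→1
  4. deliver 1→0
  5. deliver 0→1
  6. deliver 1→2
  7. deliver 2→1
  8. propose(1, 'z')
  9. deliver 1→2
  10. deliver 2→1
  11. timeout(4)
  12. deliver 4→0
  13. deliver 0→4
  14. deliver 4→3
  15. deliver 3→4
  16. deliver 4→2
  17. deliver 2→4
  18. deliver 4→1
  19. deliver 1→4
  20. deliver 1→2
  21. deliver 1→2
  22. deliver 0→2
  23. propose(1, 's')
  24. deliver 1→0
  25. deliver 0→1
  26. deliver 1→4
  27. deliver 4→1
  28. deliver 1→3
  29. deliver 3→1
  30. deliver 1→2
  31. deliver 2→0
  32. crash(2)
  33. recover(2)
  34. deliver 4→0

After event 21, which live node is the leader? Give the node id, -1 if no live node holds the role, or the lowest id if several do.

4

1. timeout(1):  <1:cand b6 ->
2. deliver 1→3:  <3:foll b6 ->
3. deliver 3→1:  nop
4. deliver 1→0:  <0:foll b6 ->
5. deliver 0→1:  <1:lead b6 ->
6. deliver 1→2:  <2:foll b6 ->
7. deliver 2→1:  nop
8. propose(1,'z'):  nop
9. deliver 1→2:  <2:foll b6 z>
10. deliver 2→1:  nop
11. timeout(4):  <4:cand b9 ->
12. deliver 4→0:  <0:foll b9 ->
13. deliver 0→4:  nop
14. deliver 4→3:  <3:foll b9 ->
15. deliver 3→4:  <4:lead b9 ->
16. deliver 4→2:  <2:foll b9 z>
17. deliver 2→4:  nop
18. deliver 4→1:  <1:foll b9 ->
19. deliver 1→4:  nop
20. deliver 1→2:  nop
21. deliver 1→2:  nop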